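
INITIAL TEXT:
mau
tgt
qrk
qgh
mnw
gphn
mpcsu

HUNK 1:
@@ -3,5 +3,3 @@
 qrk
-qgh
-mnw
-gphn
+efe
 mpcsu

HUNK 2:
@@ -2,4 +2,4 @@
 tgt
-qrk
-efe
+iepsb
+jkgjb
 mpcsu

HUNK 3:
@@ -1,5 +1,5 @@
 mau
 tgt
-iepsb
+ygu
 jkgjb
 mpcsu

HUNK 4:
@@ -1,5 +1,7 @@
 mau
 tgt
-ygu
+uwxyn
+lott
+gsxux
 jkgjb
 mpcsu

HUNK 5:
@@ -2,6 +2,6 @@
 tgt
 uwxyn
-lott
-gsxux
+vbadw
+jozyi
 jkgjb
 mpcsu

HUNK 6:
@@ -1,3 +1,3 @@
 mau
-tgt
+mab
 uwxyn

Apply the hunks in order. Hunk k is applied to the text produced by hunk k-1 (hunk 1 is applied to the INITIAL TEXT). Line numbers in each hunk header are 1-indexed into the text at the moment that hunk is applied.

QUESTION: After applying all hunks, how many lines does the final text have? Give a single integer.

Answer: 7

Derivation:
Hunk 1: at line 3 remove [qgh,mnw,gphn] add [efe] -> 5 lines: mau tgt qrk efe mpcsu
Hunk 2: at line 2 remove [qrk,efe] add [iepsb,jkgjb] -> 5 lines: mau tgt iepsb jkgjb mpcsu
Hunk 3: at line 1 remove [iepsb] add [ygu] -> 5 lines: mau tgt ygu jkgjb mpcsu
Hunk 4: at line 1 remove [ygu] add [uwxyn,lott,gsxux] -> 7 lines: mau tgt uwxyn lott gsxux jkgjb mpcsu
Hunk 5: at line 2 remove [lott,gsxux] add [vbadw,jozyi] -> 7 lines: mau tgt uwxyn vbadw jozyi jkgjb mpcsu
Hunk 6: at line 1 remove [tgt] add [mab] -> 7 lines: mau mab uwxyn vbadw jozyi jkgjb mpcsu
Final line count: 7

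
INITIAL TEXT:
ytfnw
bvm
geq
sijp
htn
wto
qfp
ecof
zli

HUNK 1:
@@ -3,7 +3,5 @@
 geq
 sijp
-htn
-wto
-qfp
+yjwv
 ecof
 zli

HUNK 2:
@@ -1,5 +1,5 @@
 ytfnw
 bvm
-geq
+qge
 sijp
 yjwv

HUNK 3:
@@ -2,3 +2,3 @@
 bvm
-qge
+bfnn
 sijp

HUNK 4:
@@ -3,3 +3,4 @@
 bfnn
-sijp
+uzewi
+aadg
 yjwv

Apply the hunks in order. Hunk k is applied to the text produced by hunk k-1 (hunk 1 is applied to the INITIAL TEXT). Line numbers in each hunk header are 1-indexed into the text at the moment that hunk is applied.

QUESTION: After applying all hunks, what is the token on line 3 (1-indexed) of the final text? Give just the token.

Hunk 1: at line 3 remove [htn,wto,qfp] add [yjwv] -> 7 lines: ytfnw bvm geq sijp yjwv ecof zli
Hunk 2: at line 1 remove [geq] add [qge] -> 7 lines: ytfnw bvm qge sijp yjwv ecof zli
Hunk 3: at line 2 remove [qge] add [bfnn] -> 7 lines: ytfnw bvm bfnn sijp yjwv ecof zli
Hunk 4: at line 3 remove [sijp] add [uzewi,aadg] -> 8 lines: ytfnw bvm bfnn uzewi aadg yjwv ecof zli
Final line 3: bfnn

Answer: bfnn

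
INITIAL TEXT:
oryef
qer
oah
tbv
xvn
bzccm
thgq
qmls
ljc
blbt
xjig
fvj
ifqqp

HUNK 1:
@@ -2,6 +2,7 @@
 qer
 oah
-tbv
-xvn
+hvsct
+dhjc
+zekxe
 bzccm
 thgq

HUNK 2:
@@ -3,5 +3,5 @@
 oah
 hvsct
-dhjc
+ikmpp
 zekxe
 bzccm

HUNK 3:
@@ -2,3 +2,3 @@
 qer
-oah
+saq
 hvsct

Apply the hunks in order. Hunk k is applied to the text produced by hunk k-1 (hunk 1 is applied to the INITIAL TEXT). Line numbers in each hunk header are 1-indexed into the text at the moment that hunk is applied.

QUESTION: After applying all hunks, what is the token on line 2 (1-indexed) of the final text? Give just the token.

Hunk 1: at line 2 remove [tbv,xvn] add [hvsct,dhjc,zekxe] -> 14 lines: oryef qer oah hvsct dhjc zekxe bzccm thgq qmls ljc blbt xjig fvj ifqqp
Hunk 2: at line 3 remove [dhjc] add [ikmpp] -> 14 lines: oryef qer oah hvsct ikmpp zekxe bzccm thgq qmls ljc blbt xjig fvj ifqqp
Hunk 3: at line 2 remove [oah] add [saq] -> 14 lines: oryef qer saq hvsct ikmpp zekxe bzccm thgq qmls ljc blbt xjig fvj ifqqp
Final line 2: qer

Answer: qer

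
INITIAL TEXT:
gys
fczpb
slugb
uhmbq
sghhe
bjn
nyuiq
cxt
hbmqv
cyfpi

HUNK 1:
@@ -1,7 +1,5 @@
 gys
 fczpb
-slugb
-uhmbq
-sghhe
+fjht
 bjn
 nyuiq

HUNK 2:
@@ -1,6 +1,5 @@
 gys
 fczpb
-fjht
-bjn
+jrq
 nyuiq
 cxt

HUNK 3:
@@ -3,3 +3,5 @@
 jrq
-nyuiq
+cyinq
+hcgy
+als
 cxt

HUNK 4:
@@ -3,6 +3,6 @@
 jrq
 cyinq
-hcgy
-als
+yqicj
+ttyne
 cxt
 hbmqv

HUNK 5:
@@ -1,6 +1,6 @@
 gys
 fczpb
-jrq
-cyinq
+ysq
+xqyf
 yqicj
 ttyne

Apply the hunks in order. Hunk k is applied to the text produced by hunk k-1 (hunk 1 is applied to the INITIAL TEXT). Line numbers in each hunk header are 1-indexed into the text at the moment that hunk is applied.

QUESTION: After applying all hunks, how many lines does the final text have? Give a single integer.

Hunk 1: at line 1 remove [slugb,uhmbq,sghhe] add [fjht] -> 8 lines: gys fczpb fjht bjn nyuiq cxt hbmqv cyfpi
Hunk 2: at line 1 remove [fjht,bjn] add [jrq] -> 7 lines: gys fczpb jrq nyuiq cxt hbmqv cyfpi
Hunk 3: at line 3 remove [nyuiq] add [cyinq,hcgy,als] -> 9 lines: gys fczpb jrq cyinq hcgy als cxt hbmqv cyfpi
Hunk 4: at line 3 remove [hcgy,als] add [yqicj,ttyne] -> 9 lines: gys fczpb jrq cyinq yqicj ttyne cxt hbmqv cyfpi
Hunk 5: at line 1 remove [jrq,cyinq] add [ysq,xqyf] -> 9 lines: gys fczpb ysq xqyf yqicj ttyne cxt hbmqv cyfpi
Final line count: 9

Answer: 9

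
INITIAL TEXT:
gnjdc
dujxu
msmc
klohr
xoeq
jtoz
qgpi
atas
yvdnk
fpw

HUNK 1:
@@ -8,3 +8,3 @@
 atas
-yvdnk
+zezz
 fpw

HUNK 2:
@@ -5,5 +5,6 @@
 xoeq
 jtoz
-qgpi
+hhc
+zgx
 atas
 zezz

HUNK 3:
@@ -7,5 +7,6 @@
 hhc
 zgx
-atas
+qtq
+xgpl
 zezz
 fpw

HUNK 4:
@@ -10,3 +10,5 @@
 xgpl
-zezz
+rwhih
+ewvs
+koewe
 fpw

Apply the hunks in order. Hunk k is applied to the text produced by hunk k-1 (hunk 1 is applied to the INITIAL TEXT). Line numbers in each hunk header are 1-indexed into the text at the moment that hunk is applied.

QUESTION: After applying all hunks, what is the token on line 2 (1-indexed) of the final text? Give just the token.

Answer: dujxu

Derivation:
Hunk 1: at line 8 remove [yvdnk] add [zezz] -> 10 lines: gnjdc dujxu msmc klohr xoeq jtoz qgpi atas zezz fpw
Hunk 2: at line 5 remove [qgpi] add [hhc,zgx] -> 11 lines: gnjdc dujxu msmc klohr xoeq jtoz hhc zgx atas zezz fpw
Hunk 3: at line 7 remove [atas] add [qtq,xgpl] -> 12 lines: gnjdc dujxu msmc klohr xoeq jtoz hhc zgx qtq xgpl zezz fpw
Hunk 4: at line 10 remove [zezz] add [rwhih,ewvs,koewe] -> 14 lines: gnjdc dujxu msmc klohr xoeq jtoz hhc zgx qtq xgpl rwhih ewvs koewe fpw
Final line 2: dujxu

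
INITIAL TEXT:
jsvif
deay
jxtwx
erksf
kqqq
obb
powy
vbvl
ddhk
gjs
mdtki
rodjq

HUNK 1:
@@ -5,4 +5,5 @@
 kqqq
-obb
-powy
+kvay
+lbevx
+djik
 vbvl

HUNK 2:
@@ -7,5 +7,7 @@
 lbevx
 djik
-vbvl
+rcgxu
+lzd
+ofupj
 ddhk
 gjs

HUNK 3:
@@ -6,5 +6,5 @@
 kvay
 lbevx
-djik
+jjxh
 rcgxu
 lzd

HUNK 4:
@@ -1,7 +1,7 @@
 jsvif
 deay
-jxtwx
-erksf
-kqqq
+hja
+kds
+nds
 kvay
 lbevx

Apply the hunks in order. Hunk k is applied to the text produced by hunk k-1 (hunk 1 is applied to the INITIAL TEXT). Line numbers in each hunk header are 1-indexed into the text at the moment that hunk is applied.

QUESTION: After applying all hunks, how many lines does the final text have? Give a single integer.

Hunk 1: at line 5 remove [obb,powy] add [kvay,lbevx,djik] -> 13 lines: jsvif deay jxtwx erksf kqqq kvay lbevx djik vbvl ddhk gjs mdtki rodjq
Hunk 2: at line 7 remove [vbvl] add [rcgxu,lzd,ofupj] -> 15 lines: jsvif deay jxtwx erksf kqqq kvay lbevx djik rcgxu lzd ofupj ddhk gjs mdtki rodjq
Hunk 3: at line 6 remove [djik] add [jjxh] -> 15 lines: jsvif deay jxtwx erksf kqqq kvay lbevx jjxh rcgxu lzd ofupj ddhk gjs mdtki rodjq
Hunk 4: at line 1 remove [jxtwx,erksf,kqqq] add [hja,kds,nds] -> 15 lines: jsvif deay hja kds nds kvay lbevx jjxh rcgxu lzd ofupj ddhk gjs mdtki rodjq
Final line count: 15

Answer: 15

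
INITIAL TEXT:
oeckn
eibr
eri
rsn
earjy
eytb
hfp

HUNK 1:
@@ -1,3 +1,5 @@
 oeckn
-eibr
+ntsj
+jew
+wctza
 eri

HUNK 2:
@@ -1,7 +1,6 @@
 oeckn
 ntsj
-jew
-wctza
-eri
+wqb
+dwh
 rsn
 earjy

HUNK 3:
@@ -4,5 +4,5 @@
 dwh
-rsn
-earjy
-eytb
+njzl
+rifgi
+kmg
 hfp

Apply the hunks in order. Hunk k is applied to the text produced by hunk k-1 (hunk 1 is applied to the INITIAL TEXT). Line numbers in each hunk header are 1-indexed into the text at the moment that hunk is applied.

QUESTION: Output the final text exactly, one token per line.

Hunk 1: at line 1 remove [eibr] add [ntsj,jew,wctza] -> 9 lines: oeckn ntsj jew wctza eri rsn earjy eytb hfp
Hunk 2: at line 1 remove [jew,wctza,eri] add [wqb,dwh] -> 8 lines: oeckn ntsj wqb dwh rsn earjy eytb hfp
Hunk 3: at line 4 remove [rsn,earjy,eytb] add [njzl,rifgi,kmg] -> 8 lines: oeckn ntsj wqb dwh njzl rifgi kmg hfp

Answer: oeckn
ntsj
wqb
dwh
njzl
rifgi
kmg
hfp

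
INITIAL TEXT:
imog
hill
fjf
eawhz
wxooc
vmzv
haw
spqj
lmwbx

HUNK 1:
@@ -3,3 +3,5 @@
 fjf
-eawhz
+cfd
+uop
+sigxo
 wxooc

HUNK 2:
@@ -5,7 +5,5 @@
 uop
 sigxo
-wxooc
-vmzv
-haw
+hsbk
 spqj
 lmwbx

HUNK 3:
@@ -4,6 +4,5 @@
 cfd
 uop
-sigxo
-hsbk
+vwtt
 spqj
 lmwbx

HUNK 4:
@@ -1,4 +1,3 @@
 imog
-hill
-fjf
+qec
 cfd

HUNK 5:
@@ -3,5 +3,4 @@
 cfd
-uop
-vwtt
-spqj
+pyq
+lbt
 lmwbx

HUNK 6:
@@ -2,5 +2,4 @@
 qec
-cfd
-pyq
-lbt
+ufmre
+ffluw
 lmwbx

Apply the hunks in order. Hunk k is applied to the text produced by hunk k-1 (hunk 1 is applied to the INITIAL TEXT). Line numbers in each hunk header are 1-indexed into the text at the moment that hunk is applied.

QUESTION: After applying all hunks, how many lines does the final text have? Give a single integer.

Answer: 5

Derivation:
Hunk 1: at line 3 remove [eawhz] add [cfd,uop,sigxo] -> 11 lines: imog hill fjf cfd uop sigxo wxooc vmzv haw spqj lmwbx
Hunk 2: at line 5 remove [wxooc,vmzv,haw] add [hsbk] -> 9 lines: imog hill fjf cfd uop sigxo hsbk spqj lmwbx
Hunk 3: at line 4 remove [sigxo,hsbk] add [vwtt] -> 8 lines: imog hill fjf cfd uop vwtt spqj lmwbx
Hunk 4: at line 1 remove [hill,fjf] add [qec] -> 7 lines: imog qec cfd uop vwtt spqj lmwbx
Hunk 5: at line 3 remove [uop,vwtt,spqj] add [pyq,lbt] -> 6 lines: imog qec cfd pyq lbt lmwbx
Hunk 6: at line 2 remove [cfd,pyq,lbt] add [ufmre,ffluw] -> 5 lines: imog qec ufmre ffluw lmwbx
Final line count: 5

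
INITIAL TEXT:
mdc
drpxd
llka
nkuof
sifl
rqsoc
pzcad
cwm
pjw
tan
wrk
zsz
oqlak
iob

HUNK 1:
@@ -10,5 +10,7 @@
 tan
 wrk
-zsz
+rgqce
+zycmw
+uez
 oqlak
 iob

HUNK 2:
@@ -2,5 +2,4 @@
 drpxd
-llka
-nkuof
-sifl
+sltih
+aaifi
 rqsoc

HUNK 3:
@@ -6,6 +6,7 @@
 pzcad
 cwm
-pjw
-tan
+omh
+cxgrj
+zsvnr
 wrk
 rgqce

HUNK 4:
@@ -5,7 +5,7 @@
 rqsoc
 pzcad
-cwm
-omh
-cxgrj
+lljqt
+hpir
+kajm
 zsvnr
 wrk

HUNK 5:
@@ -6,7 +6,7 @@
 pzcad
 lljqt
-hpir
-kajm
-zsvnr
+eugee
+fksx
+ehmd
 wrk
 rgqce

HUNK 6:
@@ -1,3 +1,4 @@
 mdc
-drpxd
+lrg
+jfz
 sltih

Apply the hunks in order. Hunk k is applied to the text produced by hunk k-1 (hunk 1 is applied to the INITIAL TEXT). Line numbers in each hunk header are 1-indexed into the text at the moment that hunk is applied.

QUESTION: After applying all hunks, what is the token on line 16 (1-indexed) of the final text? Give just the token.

Hunk 1: at line 10 remove [zsz] add [rgqce,zycmw,uez] -> 16 lines: mdc drpxd llka nkuof sifl rqsoc pzcad cwm pjw tan wrk rgqce zycmw uez oqlak iob
Hunk 2: at line 2 remove [llka,nkuof,sifl] add [sltih,aaifi] -> 15 lines: mdc drpxd sltih aaifi rqsoc pzcad cwm pjw tan wrk rgqce zycmw uez oqlak iob
Hunk 3: at line 6 remove [pjw,tan] add [omh,cxgrj,zsvnr] -> 16 lines: mdc drpxd sltih aaifi rqsoc pzcad cwm omh cxgrj zsvnr wrk rgqce zycmw uez oqlak iob
Hunk 4: at line 5 remove [cwm,omh,cxgrj] add [lljqt,hpir,kajm] -> 16 lines: mdc drpxd sltih aaifi rqsoc pzcad lljqt hpir kajm zsvnr wrk rgqce zycmw uez oqlak iob
Hunk 5: at line 6 remove [hpir,kajm,zsvnr] add [eugee,fksx,ehmd] -> 16 lines: mdc drpxd sltih aaifi rqsoc pzcad lljqt eugee fksx ehmd wrk rgqce zycmw uez oqlak iob
Hunk 6: at line 1 remove [drpxd] add [lrg,jfz] -> 17 lines: mdc lrg jfz sltih aaifi rqsoc pzcad lljqt eugee fksx ehmd wrk rgqce zycmw uez oqlak iob
Final line 16: oqlak

Answer: oqlak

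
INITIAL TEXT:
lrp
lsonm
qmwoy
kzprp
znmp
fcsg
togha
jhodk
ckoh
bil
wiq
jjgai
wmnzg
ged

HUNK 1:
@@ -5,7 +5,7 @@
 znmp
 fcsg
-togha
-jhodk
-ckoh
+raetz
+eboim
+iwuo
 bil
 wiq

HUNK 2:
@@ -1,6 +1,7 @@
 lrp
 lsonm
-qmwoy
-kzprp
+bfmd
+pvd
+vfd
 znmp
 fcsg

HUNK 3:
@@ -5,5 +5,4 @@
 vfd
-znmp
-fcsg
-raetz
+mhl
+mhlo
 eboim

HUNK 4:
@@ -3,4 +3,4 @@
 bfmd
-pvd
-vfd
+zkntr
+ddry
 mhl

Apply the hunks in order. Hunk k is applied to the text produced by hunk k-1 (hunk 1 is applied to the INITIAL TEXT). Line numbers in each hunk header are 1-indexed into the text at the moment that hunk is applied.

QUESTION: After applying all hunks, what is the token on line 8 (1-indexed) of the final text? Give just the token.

Hunk 1: at line 5 remove [togha,jhodk,ckoh] add [raetz,eboim,iwuo] -> 14 lines: lrp lsonm qmwoy kzprp znmp fcsg raetz eboim iwuo bil wiq jjgai wmnzg ged
Hunk 2: at line 1 remove [qmwoy,kzprp] add [bfmd,pvd,vfd] -> 15 lines: lrp lsonm bfmd pvd vfd znmp fcsg raetz eboim iwuo bil wiq jjgai wmnzg ged
Hunk 3: at line 5 remove [znmp,fcsg,raetz] add [mhl,mhlo] -> 14 lines: lrp lsonm bfmd pvd vfd mhl mhlo eboim iwuo bil wiq jjgai wmnzg ged
Hunk 4: at line 3 remove [pvd,vfd] add [zkntr,ddry] -> 14 lines: lrp lsonm bfmd zkntr ddry mhl mhlo eboim iwuo bil wiq jjgai wmnzg ged
Final line 8: eboim

Answer: eboim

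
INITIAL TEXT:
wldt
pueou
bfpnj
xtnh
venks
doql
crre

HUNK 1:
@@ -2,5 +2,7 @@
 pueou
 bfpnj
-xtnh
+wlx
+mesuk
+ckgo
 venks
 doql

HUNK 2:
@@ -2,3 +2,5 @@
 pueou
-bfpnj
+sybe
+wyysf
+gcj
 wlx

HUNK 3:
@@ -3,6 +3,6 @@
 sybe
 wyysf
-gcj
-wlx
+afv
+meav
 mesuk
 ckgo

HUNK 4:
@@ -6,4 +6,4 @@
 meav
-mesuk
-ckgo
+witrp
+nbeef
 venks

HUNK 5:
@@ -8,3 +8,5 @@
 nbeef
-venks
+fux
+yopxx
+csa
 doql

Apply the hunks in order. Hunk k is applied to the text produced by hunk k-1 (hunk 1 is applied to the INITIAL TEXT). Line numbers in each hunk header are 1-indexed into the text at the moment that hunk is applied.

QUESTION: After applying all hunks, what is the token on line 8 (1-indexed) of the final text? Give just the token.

Answer: nbeef

Derivation:
Hunk 1: at line 2 remove [xtnh] add [wlx,mesuk,ckgo] -> 9 lines: wldt pueou bfpnj wlx mesuk ckgo venks doql crre
Hunk 2: at line 2 remove [bfpnj] add [sybe,wyysf,gcj] -> 11 lines: wldt pueou sybe wyysf gcj wlx mesuk ckgo venks doql crre
Hunk 3: at line 3 remove [gcj,wlx] add [afv,meav] -> 11 lines: wldt pueou sybe wyysf afv meav mesuk ckgo venks doql crre
Hunk 4: at line 6 remove [mesuk,ckgo] add [witrp,nbeef] -> 11 lines: wldt pueou sybe wyysf afv meav witrp nbeef venks doql crre
Hunk 5: at line 8 remove [venks] add [fux,yopxx,csa] -> 13 lines: wldt pueou sybe wyysf afv meav witrp nbeef fux yopxx csa doql crre
Final line 8: nbeef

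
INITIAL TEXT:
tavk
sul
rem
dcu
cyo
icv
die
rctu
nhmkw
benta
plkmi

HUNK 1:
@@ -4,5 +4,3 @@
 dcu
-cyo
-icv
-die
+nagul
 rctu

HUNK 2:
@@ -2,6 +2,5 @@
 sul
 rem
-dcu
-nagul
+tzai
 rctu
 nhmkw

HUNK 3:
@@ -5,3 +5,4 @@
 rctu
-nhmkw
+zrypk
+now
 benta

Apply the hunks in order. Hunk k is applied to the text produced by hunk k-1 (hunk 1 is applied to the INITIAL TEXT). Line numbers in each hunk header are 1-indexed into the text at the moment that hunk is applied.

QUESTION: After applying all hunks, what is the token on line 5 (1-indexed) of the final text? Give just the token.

Answer: rctu

Derivation:
Hunk 1: at line 4 remove [cyo,icv,die] add [nagul] -> 9 lines: tavk sul rem dcu nagul rctu nhmkw benta plkmi
Hunk 2: at line 2 remove [dcu,nagul] add [tzai] -> 8 lines: tavk sul rem tzai rctu nhmkw benta plkmi
Hunk 3: at line 5 remove [nhmkw] add [zrypk,now] -> 9 lines: tavk sul rem tzai rctu zrypk now benta plkmi
Final line 5: rctu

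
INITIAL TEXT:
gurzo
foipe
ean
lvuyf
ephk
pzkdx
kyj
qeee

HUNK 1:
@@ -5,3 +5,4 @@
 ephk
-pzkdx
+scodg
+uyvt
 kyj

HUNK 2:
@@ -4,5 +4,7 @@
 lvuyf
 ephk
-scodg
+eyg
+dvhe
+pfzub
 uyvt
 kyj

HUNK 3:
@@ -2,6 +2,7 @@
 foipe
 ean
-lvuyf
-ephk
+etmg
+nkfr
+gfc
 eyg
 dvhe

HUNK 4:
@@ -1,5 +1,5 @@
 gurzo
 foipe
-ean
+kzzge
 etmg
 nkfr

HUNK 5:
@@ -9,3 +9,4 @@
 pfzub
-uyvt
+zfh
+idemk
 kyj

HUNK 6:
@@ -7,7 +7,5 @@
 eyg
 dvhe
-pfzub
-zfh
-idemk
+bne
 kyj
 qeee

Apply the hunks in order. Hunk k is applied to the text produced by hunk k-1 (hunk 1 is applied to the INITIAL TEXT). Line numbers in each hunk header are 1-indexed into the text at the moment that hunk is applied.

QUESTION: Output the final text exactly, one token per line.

Hunk 1: at line 5 remove [pzkdx] add [scodg,uyvt] -> 9 lines: gurzo foipe ean lvuyf ephk scodg uyvt kyj qeee
Hunk 2: at line 4 remove [scodg] add [eyg,dvhe,pfzub] -> 11 lines: gurzo foipe ean lvuyf ephk eyg dvhe pfzub uyvt kyj qeee
Hunk 3: at line 2 remove [lvuyf,ephk] add [etmg,nkfr,gfc] -> 12 lines: gurzo foipe ean etmg nkfr gfc eyg dvhe pfzub uyvt kyj qeee
Hunk 4: at line 1 remove [ean] add [kzzge] -> 12 lines: gurzo foipe kzzge etmg nkfr gfc eyg dvhe pfzub uyvt kyj qeee
Hunk 5: at line 9 remove [uyvt] add [zfh,idemk] -> 13 lines: gurzo foipe kzzge etmg nkfr gfc eyg dvhe pfzub zfh idemk kyj qeee
Hunk 6: at line 7 remove [pfzub,zfh,idemk] add [bne] -> 11 lines: gurzo foipe kzzge etmg nkfr gfc eyg dvhe bne kyj qeee

Answer: gurzo
foipe
kzzge
etmg
nkfr
gfc
eyg
dvhe
bne
kyj
qeee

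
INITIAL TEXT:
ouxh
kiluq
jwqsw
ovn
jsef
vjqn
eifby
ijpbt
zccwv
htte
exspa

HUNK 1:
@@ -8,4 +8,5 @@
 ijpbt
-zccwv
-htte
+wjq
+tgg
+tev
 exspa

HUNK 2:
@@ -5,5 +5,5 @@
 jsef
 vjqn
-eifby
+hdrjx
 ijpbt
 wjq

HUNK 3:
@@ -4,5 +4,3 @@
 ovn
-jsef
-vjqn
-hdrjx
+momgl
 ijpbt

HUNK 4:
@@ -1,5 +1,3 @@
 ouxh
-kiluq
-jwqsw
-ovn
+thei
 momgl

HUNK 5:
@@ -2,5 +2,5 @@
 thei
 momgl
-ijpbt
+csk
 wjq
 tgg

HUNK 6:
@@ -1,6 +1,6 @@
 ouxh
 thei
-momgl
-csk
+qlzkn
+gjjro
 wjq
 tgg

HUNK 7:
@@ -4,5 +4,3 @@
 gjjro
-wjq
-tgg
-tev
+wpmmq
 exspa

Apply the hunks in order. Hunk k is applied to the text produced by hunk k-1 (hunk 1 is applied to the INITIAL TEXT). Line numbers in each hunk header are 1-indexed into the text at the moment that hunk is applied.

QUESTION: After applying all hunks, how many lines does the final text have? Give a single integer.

Answer: 6

Derivation:
Hunk 1: at line 8 remove [zccwv,htte] add [wjq,tgg,tev] -> 12 lines: ouxh kiluq jwqsw ovn jsef vjqn eifby ijpbt wjq tgg tev exspa
Hunk 2: at line 5 remove [eifby] add [hdrjx] -> 12 lines: ouxh kiluq jwqsw ovn jsef vjqn hdrjx ijpbt wjq tgg tev exspa
Hunk 3: at line 4 remove [jsef,vjqn,hdrjx] add [momgl] -> 10 lines: ouxh kiluq jwqsw ovn momgl ijpbt wjq tgg tev exspa
Hunk 4: at line 1 remove [kiluq,jwqsw,ovn] add [thei] -> 8 lines: ouxh thei momgl ijpbt wjq tgg tev exspa
Hunk 5: at line 2 remove [ijpbt] add [csk] -> 8 lines: ouxh thei momgl csk wjq tgg tev exspa
Hunk 6: at line 1 remove [momgl,csk] add [qlzkn,gjjro] -> 8 lines: ouxh thei qlzkn gjjro wjq tgg tev exspa
Hunk 7: at line 4 remove [wjq,tgg,tev] add [wpmmq] -> 6 lines: ouxh thei qlzkn gjjro wpmmq exspa
Final line count: 6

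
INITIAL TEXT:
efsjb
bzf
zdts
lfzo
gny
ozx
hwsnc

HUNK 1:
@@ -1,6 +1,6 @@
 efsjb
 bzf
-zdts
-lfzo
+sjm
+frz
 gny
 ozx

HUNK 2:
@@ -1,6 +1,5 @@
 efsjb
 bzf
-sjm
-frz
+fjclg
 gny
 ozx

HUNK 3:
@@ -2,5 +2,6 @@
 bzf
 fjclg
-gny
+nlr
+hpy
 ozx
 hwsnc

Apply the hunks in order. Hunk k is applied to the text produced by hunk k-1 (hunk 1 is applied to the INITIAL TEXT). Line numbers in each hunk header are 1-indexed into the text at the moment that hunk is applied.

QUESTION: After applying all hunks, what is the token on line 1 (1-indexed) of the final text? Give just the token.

Hunk 1: at line 1 remove [zdts,lfzo] add [sjm,frz] -> 7 lines: efsjb bzf sjm frz gny ozx hwsnc
Hunk 2: at line 1 remove [sjm,frz] add [fjclg] -> 6 lines: efsjb bzf fjclg gny ozx hwsnc
Hunk 3: at line 2 remove [gny] add [nlr,hpy] -> 7 lines: efsjb bzf fjclg nlr hpy ozx hwsnc
Final line 1: efsjb

Answer: efsjb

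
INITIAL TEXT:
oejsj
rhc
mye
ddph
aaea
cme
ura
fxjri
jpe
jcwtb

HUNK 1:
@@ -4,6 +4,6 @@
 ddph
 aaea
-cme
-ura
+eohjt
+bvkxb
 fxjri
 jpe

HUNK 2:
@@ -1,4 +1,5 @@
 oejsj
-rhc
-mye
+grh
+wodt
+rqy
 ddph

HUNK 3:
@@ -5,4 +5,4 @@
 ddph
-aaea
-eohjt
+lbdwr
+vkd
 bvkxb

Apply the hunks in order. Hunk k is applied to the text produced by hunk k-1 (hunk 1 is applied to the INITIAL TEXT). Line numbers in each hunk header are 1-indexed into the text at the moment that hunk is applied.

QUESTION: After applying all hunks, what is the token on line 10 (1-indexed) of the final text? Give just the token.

Hunk 1: at line 4 remove [cme,ura] add [eohjt,bvkxb] -> 10 lines: oejsj rhc mye ddph aaea eohjt bvkxb fxjri jpe jcwtb
Hunk 2: at line 1 remove [rhc,mye] add [grh,wodt,rqy] -> 11 lines: oejsj grh wodt rqy ddph aaea eohjt bvkxb fxjri jpe jcwtb
Hunk 3: at line 5 remove [aaea,eohjt] add [lbdwr,vkd] -> 11 lines: oejsj grh wodt rqy ddph lbdwr vkd bvkxb fxjri jpe jcwtb
Final line 10: jpe

Answer: jpe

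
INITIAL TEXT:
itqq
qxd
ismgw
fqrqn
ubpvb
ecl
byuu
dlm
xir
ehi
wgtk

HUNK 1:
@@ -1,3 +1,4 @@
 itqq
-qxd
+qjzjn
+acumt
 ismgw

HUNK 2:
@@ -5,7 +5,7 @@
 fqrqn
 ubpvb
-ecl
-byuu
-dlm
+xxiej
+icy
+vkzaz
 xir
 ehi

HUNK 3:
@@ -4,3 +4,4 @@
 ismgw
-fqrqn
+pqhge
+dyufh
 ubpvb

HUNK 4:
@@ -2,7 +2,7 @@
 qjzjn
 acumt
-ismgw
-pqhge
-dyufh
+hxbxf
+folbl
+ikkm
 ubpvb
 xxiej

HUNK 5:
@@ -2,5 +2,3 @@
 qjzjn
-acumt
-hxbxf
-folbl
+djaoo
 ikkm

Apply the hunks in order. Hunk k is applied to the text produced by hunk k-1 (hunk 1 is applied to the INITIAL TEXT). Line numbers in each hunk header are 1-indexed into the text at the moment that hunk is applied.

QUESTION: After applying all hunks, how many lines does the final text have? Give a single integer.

Answer: 11

Derivation:
Hunk 1: at line 1 remove [qxd] add [qjzjn,acumt] -> 12 lines: itqq qjzjn acumt ismgw fqrqn ubpvb ecl byuu dlm xir ehi wgtk
Hunk 2: at line 5 remove [ecl,byuu,dlm] add [xxiej,icy,vkzaz] -> 12 lines: itqq qjzjn acumt ismgw fqrqn ubpvb xxiej icy vkzaz xir ehi wgtk
Hunk 3: at line 4 remove [fqrqn] add [pqhge,dyufh] -> 13 lines: itqq qjzjn acumt ismgw pqhge dyufh ubpvb xxiej icy vkzaz xir ehi wgtk
Hunk 4: at line 2 remove [ismgw,pqhge,dyufh] add [hxbxf,folbl,ikkm] -> 13 lines: itqq qjzjn acumt hxbxf folbl ikkm ubpvb xxiej icy vkzaz xir ehi wgtk
Hunk 5: at line 2 remove [acumt,hxbxf,folbl] add [djaoo] -> 11 lines: itqq qjzjn djaoo ikkm ubpvb xxiej icy vkzaz xir ehi wgtk
Final line count: 11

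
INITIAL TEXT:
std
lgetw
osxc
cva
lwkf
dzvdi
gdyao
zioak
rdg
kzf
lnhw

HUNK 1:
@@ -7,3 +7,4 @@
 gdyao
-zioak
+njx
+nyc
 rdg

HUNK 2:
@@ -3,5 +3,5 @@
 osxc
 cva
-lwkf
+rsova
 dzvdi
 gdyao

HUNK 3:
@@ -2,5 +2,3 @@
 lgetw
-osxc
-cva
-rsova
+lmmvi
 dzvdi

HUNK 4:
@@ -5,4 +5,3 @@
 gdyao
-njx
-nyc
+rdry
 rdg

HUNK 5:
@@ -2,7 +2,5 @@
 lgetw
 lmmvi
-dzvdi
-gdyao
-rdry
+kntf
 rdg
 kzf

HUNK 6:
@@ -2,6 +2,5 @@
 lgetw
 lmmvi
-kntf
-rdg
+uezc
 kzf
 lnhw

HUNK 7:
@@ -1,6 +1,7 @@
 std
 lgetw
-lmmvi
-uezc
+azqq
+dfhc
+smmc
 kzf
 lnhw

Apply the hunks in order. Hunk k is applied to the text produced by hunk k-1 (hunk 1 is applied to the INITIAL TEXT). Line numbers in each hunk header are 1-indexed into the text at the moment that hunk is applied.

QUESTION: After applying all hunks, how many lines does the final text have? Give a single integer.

Answer: 7

Derivation:
Hunk 1: at line 7 remove [zioak] add [njx,nyc] -> 12 lines: std lgetw osxc cva lwkf dzvdi gdyao njx nyc rdg kzf lnhw
Hunk 2: at line 3 remove [lwkf] add [rsova] -> 12 lines: std lgetw osxc cva rsova dzvdi gdyao njx nyc rdg kzf lnhw
Hunk 3: at line 2 remove [osxc,cva,rsova] add [lmmvi] -> 10 lines: std lgetw lmmvi dzvdi gdyao njx nyc rdg kzf lnhw
Hunk 4: at line 5 remove [njx,nyc] add [rdry] -> 9 lines: std lgetw lmmvi dzvdi gdyao rdry rdg kzf lnhw
Hunk 5: at line 2 remove [dzvdi,gdyao,rdry] add [kntf] -> 7 lines: std lgetw lmmvi kntf rdg kzf lnhw
Hunk 6: at line 2 remove [kntf,rdg] add [uezc] -> 6 lines: std lgetw lmmvi uezc kzf lnhw
Hunk 7: at line 1 remove [lmmvi,uezc] add [azqq,dfhc,smmc] -> 7 lines: std lgetw azqq dfhc smmc kzf lnhw
Final line count: 7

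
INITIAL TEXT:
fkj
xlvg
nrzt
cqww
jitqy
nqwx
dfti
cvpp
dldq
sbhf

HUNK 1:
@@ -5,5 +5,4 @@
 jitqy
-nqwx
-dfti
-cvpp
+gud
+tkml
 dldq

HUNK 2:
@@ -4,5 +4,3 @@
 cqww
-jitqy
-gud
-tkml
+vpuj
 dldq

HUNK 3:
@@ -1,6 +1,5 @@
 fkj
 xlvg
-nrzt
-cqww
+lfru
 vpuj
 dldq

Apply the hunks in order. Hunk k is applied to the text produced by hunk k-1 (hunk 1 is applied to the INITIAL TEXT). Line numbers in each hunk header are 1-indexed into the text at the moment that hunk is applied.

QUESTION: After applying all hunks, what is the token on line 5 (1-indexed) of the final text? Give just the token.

Hunk 1: at line 5 remove [nqwx,dfti,cvpp] add [gud,tkml] -> 9 lines: fkj xlvg nrzt cqww jitqy gud tkml dldq sbhf
Hunk 2: at line 4 remove [jitqy,gud,tkml] add [vpuj] -> 7 lines: fkj xlvg nrzt cqww vpuj dldq sbhf
Hunk 3: at line 1 remove [nrzt,cqww] add [lfru] -> 6 lines: fkj xlvg lfru vpuj dldq sbhf
Final line 5: dldq

Answer: dldq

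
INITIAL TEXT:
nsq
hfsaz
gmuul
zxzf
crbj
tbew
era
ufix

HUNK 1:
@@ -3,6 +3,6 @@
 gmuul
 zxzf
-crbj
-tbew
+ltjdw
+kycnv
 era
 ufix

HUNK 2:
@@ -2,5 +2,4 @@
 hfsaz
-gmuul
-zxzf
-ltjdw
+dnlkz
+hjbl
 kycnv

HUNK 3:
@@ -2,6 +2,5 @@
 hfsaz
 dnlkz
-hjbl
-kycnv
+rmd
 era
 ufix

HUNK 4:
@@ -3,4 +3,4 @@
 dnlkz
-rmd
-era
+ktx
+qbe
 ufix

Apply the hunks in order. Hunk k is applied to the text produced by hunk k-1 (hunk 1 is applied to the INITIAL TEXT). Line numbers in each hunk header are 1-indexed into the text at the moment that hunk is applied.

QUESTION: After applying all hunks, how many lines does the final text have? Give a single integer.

Answer: 6

Derivation:
Hunk 1: at line 3 remove [crbj,tbew] add [ltjdw,kycnv] -> 8 lines: nsq hfsaz gmuul zxzf ltjdw kycnv era ufix
Hunk 2: at line 2 remove [gmuul,zxzf,ltjdw] add [dnlkz,hjbl] -> 7 lines: nsq hfsaz dnlkz hjbl kycnv era ufix
Hunk 3: at line 2 remove [hjbl,kycnv] add [rmd] -> 6 lines: nsq hfsaz dnlkz rmd era ufix
Hunk 4: at line 3 remove [rmd,era] add [ktx,qbe] -> 6 lines: nsq hfsaz dnlkz ktx qbe ufix
Final line count: 6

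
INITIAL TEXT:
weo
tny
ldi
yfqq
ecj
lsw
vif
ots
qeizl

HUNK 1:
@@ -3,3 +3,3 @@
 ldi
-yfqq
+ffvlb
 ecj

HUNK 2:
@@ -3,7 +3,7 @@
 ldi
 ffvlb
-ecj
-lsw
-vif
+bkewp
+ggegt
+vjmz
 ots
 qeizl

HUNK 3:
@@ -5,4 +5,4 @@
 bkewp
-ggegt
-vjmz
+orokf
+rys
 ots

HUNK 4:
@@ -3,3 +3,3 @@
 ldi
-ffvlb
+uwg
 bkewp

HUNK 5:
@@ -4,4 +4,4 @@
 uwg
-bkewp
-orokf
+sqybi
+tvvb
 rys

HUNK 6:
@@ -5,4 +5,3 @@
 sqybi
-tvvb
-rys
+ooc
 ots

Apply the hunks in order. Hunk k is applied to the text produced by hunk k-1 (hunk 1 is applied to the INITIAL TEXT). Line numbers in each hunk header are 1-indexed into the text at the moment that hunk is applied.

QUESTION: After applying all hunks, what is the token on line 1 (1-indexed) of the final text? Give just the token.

Answer: weo

Derivation:
Hunk 1: at line 3 remove [yfqq] add [ffvlb] -> 9 lines: weo tny ldi ffvlb ecj lsw vif ots qeizl
Hunk 2: at line 3 remove [ecj,lsw,vif] add [bkewp,ggegt,vjmz] -> 9 lines: weo tny ldi ffvlb bkewp ggegt vjmz ots qeizl
Hunk 3: at line 5 remove [ggegt,vjmz] add [orokf,rys] -> 9 lines: weo tny ldi ffvlb bkewp orokf rys ots qeizl
Hunk 4: at line 3 remove [ffvlb] add [uwg] -> 9 lines: weo tny ldi uwg bkewp orokf rys ots qeizl
Hunk 5: at line 4 remove [bkewp,orokf] add [sqybi,tvvb] -> 9 lines: weo tny ldi uwg sqybi tvvb rys ots qeizl
Hunk 6: at line 5 remove [tvvb,rys] add [ooc] -> 8 lines: weo tny ldi uwg sqybi ooc ots qeizl
Final line 1: weo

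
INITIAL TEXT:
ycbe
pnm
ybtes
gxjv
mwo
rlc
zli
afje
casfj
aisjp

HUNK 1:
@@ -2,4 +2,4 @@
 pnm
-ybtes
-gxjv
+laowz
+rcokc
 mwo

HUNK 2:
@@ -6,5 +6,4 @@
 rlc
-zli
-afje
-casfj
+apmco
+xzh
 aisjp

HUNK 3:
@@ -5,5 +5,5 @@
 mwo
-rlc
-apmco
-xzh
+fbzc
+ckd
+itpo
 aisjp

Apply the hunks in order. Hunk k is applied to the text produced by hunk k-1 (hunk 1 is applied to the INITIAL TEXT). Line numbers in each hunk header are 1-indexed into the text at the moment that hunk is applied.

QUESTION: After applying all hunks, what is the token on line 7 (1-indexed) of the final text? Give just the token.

Answer: ckd

Derivation:
Hunk 1: at line 2 remove [ybtes,gxjv] add [laowz,rcokc] -> 10 lines: ycbe pnm laowz rcokc mwo rlc zli afje casfj aisjp
Hunk 2: at line 6 remove [zli,afje,casfj] add [apmco,xzh] -> 9 lines: ycbe pnm laowz rcokc mwo rlc apmco xzh aisjp
Hunk 3: at line 5 remove [rlc,apmco,xzh] add [fbzc,ckd,itpo] -> 9 lines: ycbe pnm laowz rcokc mwo fbzc ckd itpo aisjp
Final line 7: ckd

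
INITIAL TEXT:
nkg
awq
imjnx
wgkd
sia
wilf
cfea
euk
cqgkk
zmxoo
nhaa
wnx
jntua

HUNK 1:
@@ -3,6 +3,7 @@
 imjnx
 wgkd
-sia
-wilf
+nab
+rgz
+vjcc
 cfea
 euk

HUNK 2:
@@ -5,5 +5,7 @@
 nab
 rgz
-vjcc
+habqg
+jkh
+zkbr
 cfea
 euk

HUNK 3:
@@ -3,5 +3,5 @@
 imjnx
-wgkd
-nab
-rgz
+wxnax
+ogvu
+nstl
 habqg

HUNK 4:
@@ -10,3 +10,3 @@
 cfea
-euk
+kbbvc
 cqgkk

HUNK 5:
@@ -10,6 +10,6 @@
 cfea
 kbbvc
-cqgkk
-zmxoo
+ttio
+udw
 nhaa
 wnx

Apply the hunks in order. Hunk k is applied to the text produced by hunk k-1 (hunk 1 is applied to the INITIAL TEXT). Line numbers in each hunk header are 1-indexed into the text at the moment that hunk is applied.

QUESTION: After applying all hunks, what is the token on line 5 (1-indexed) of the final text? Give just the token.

Hunk 1: at line 3 remove [sia,wilf] add [nab,rgz,vjcc] -> 14 lines: nkg awq imjnx wgkd nab rgz vjcc cfea euk cqgkk zmxoo nhaa wnx jntua
Hunk 2: at line 5 remove [vjcc] add [habqg,jkh,zkbr] -> 16 lines: nkg awq imjnx wgkd nab rgz habqg jkh zkbr cfea euk cqgkk zmxoo nhaa wnx jntua
Hunk 3: at line 3 remove [wgkd,nab,rgz] add [wxnax,ogvu,nstl] -> 16 lines: nkg awq imjnx wxnax ogvu nstl habqg jkh zkbr cfea euk cqgkk zmxoo nhaa wnx jntua
Hunk 4: at line 10 remove [euk] add [kbbvc] -> 16 lines: nkg awq imjnx wxnax ogvu nstl habqg jkh zkbr cfea kbbvc cqgkk zmxoo nhaa wnx jntua
Hunk 5: at line 10 remove [cqgkk,zmxoo] add [ttio,udw] -> 16 lines: nkg awq imjnx wxnax ogvu nstl habqg jkh zkbr cfea kbbvc ttio udw nhaa wnx jntua
Final line 5: ogvu

Answer: ogvu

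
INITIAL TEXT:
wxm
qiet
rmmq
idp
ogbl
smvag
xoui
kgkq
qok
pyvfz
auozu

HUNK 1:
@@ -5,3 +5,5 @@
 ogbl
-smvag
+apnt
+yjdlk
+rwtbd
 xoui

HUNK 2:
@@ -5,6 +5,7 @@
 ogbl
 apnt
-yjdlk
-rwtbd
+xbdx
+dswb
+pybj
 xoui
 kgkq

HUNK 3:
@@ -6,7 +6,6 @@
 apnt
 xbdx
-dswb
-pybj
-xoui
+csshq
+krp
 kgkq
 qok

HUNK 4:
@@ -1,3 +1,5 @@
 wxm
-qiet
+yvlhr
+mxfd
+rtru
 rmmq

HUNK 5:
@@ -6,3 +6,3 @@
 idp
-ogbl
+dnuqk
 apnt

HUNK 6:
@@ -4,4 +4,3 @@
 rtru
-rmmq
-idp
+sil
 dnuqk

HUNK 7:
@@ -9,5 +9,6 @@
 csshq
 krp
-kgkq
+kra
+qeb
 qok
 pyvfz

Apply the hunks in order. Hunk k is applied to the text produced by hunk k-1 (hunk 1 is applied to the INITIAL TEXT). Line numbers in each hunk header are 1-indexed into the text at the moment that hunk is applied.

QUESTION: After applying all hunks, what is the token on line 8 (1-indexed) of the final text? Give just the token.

Hunk 1: at line 5 remove [smvag] add [apnt,yjdlk,rwtbd] -> 13 lines: wxm qiet rmmq idp ogbl apnt yjdlk rwtbd xoui kgkq qok pyvfz auozu
Hunk 2: at line 5 remove [yjdlk,rwtbd] add [xbdx,dswb,pybj] -> 14 lines: wxm qiet rmmq idp ogbl apnt xbdx dswb pybj xoui kgkq qok pyvfz auozu
Hunk 3: at line 6 remove [dswb,pybj,xoui] add [csshq,krp] -> 13 lines: wxm qiet rmmq idp ogbl apnt xbdx csshq krp kgkq qok pyvfz auozu
Hunk 4: at line 1 remove [qiet] add [yvlhr,mxfd,rtru] -> 15 lines: wxm yvlhr mxfd rtru rmmq idp ogbl apnt xbdx csshq krp kgkq qok pyvfz auozu
Hunk 5: at line 6 remove [ogbl] add [dnuqk] -> 15 lines: wxm yvlhr mxfd rtru rmmq idp dnuqk apnt xbdx csshq krp kgkq qok pyvfz auozu
Hunk 6: at line 4 remove [rmmq,idp] add [sil] -> 14 lines: wxm yvlhr mxfd rtru sil dnuqk apnt xbdx csshq krp kgkq qok pyvfz auozu
Hunk 7: at line 9 remove [kgkq] add [kra,qeb] -> 15 lines: wxm yvlhr mxfd rtru sil dnuqk apnt xbdx csshq krp kra qeb qok pyvfz auozu
Final line 8: xbdx

Answer: xbdx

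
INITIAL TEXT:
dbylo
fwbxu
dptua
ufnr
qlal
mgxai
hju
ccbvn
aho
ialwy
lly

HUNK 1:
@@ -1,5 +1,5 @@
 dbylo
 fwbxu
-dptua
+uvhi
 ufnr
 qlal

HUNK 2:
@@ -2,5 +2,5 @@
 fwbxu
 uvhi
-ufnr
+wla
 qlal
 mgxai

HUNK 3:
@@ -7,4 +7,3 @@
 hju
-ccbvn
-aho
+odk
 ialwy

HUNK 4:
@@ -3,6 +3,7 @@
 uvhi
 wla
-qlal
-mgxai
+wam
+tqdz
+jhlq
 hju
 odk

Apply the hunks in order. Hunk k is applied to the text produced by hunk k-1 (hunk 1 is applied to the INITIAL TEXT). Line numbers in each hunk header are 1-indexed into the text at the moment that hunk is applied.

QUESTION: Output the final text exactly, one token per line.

Answer: dbylo
fwbxu
uvhi
wla
wam
tqdz
jhlq
hju
odk
ialwy
lly

Derivation:
Hunk 1: at line 1 remove [dptua] add [uvhi] -> 11 lines: dbylo fwbxu uvhi ufnr qlal mgxai hju ccbvn aho ialwy lly
Hunk 2: at line 2 remove [ufnr] add [wla] -> 11 lines: dbylo fwbxu uvhi wla qlal mgxai hju ccbvn aho ialwy lly
Hunk 3: at line 7 remove [ccbvn,aho] add [odk] -> 10 lines: dbylo fwbxu uvhi wla qlal mgxai hju odk ialwy lly
Hunk 4: at line 3 remove [qlal,mgxai] add [wam,tqdz,jhlq] -> 11 lines: dbylo fwbxu uvhi wla wam tqdz jhlq hju odk ialwy lly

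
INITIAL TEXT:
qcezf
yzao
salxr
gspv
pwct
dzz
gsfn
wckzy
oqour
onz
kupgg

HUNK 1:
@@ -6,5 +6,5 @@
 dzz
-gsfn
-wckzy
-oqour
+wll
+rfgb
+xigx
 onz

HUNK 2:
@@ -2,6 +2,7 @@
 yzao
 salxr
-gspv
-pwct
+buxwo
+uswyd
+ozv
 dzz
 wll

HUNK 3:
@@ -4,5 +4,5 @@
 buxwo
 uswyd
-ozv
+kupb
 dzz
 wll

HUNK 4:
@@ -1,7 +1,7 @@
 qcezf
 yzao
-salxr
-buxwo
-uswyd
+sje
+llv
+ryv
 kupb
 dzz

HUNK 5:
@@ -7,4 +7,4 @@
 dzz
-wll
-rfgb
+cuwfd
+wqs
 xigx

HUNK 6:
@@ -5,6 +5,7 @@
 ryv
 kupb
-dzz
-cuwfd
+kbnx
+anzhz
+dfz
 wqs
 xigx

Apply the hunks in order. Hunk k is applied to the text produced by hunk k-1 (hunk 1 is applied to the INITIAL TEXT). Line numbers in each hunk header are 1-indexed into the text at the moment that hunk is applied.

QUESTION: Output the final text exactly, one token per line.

Answer: qcezf
yzao
sje
llv
ryv
kupb
kbnx
anzhz
dfz
wqs
xigx
onz
kupgg

Derivation:
Hunk 1: at line 6 remove [gsfn,wckzy,oqour] add [wll,rfgb,xigx] -> 11 lines: qcezf yzao salxr gspv pwct dzz wll rfgb xigx onz kupgg
Hunk 2: at line 2 remove [gspv,pwct] add [buxwo,uswyd,ozv] -> 12 lines: qcezf yzao salxr buxwo uswyd ozv dzz wll rfgb xigx onz kupgg
Hunk 3: at line 4 remove [ozv] add [kupb] -> 12 lines: qcezf yzao salxr buxwo uswyd kupb dzz wll rfgb xigx onz kupgg
Hunk 4: at line 1 remove [salxr,buxwo,uswyd] add [sje,llv,ryv] -> 12 lines: qcezf yzao sje llv ryv kupb dzz wll rfgb xigx onz kupgg
Hunk 5: at line 7 remove [wll,rfgb] add [cuwfd,wqs] -> 12 lines: qcezf yzao sje llv ryv kupb dzz cuwfd wqs xigx onz kupgg
Hunk 6: at line 5 remove [dzz,cuwfd] add [kbnx,anzhz,dfz] -> 13 lines: qcezf yzao sje llv ryv kupb kbnx anzhz dfz wqs xigx onz kupgg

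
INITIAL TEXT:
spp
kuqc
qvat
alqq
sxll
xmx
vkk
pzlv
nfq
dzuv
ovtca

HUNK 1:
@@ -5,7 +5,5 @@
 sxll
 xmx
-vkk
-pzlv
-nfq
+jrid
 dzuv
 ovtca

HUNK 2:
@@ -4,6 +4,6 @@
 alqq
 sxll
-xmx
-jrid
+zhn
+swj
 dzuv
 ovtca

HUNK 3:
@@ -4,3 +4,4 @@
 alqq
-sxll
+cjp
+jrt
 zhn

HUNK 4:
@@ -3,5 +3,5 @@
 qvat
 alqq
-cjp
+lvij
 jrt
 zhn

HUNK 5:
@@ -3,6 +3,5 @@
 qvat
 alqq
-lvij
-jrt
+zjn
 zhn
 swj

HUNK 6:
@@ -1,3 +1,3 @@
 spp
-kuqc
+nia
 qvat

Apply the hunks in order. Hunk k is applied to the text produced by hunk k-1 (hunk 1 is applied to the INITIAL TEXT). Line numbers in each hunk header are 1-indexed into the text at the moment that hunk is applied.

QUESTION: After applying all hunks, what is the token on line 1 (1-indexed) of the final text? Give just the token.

Hunk 1: at line 5 remove [vkk,pzlv,nfq] add [jrid] -> 9 lines: spp kuqc qvat alqq sxll xmx jrid dzuv ovtca
Hunk 2: at line 4 remove [xmx,jrid] add [zhn,swj] -> 9 lines: spp kuqc qvat alqq sxll zhn swj dzuv ovtca
Hunk 3: at line 4 remove [sxll] add [cjp,jrt] -> 10 lines: spp kuqc qvat alqq cjp jrt zhn swj dzuv ovtca
Hunk 4: at line 3 remove [cjp] add [lvij] -> 10 lines: spp kuqc qvat alqq lvij jrt zhn swj dzuv ovtca
Hunk 5: at line 3 remove [lvij,jrt] add [zjn] -> 9 lines: spp kuqc qvat alqq zjn zhn swj dzuv ovtca
Hunk 6: at line 1 remove [kuqc] add [nia] -> 9 lines: spp nia qvat alqq zjn zhn swj dzuv ovtca
Final line 1: spp

Answer: spp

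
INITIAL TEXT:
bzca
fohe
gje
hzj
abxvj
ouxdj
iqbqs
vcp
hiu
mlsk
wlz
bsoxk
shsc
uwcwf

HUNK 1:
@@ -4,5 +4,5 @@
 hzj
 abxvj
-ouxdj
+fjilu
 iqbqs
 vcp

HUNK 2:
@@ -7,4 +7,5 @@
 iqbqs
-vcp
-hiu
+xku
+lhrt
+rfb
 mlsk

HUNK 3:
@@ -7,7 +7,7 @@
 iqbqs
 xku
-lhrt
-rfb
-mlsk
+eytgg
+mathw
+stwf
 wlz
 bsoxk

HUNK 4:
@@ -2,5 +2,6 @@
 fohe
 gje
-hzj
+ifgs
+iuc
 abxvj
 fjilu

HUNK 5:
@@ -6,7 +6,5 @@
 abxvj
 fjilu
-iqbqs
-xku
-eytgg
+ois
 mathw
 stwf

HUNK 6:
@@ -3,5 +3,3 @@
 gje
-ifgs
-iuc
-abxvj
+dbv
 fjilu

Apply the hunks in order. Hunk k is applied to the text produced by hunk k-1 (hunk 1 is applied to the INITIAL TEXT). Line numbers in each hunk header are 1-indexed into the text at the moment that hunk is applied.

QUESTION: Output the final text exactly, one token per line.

Hunk 1: at line 4 remove [ouxdj] add [fjilu] -> 14 lines: bzca fohe gje hzj abxvj fjilu iqbqs vcp hiu mlsk wlz bsoxk shsc uwcwf
Hunk 2: at line 7 remove [vcp,hiu] add [xku,lhrt,rfb] -> 15 lines: bzca fohe gje hzj abxvj fjilu iqbqs xku lhrt rfb mlsk wlz bsoxk shsc uwcwf
Hunk 3: at line 7 remove [lhrt,rfb,mlsk] add [eytgg,mathw,stwf] -> 15 lines: bzca fohe gje hzj abxvj fjilu iqbqs xku eytgg mathw stwf wlz bsoxk shsc uwcwf
Hunk 4: at line 2 remove [hzj] add [ifgs,iuc] -> 16 lines: bzca fohe gje ifgs iuc abxvj fjilu iqbqs xku eytgg mathw stwf wlz bsoxk shsc uwcwf
Hunk 5: at line 6 remove [iqbqs,xku,eytgg] add [ois] -> 14 lines: bzca fohe gje ifgs iuc abxvj fjilu ois mathw stwf wlz bsoxk shsc uwcwf
Hunk 6: at line 3 remove [ifgs,iuc,abxvj] add [dbv] -> 12 lines: bzca fohe gje dbv fjilu ois mathw stwf wlz bsoxk shsc uwcwf

Answer: bzca
fohe
gje
dbv
fjilu
ois
mathw
stwf
wlz
bsoxk
shsc
uwcwf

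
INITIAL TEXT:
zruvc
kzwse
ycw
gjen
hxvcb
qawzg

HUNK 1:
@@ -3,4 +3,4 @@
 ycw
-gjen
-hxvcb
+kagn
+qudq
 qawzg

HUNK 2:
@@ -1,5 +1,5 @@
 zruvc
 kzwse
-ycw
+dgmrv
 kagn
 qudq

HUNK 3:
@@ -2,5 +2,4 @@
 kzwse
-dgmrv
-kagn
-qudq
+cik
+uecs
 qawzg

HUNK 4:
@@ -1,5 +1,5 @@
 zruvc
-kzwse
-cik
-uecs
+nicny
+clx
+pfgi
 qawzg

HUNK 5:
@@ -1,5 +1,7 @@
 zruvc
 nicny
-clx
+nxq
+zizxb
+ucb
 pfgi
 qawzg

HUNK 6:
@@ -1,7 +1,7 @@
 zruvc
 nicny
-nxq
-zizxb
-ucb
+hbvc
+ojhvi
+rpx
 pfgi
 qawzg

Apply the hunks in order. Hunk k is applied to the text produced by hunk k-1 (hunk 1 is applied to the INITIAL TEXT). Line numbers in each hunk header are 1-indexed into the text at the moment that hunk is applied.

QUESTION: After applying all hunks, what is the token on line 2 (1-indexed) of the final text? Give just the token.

Hunk 1: at line 3 remove [gjen,hxvcb] add [kagn,qudq] -> 6 lines: zruvc kzwse ycw kagn qudq qawzg
Hunk 2: at line 1 remove [ycw] add [dgmrv] -> 6 lines: zruvc kzwse dgmrv kagn qudq qawzg
Hunk 3: at line 2 remove [dgmrv,kagn,qudq] add [cik,uecs] -> 5 lines: zruvc kzwse cik uecs qawzg
Hunk 4: at line 1 remove [kzwse,cik,uecs] add [nicny,clx,pfgi] -> 5 lines: zruvc nicny clx pfgi qawzg
Hunk 5: at line 1 remove [clx] add [nxq,zizxb,ucb] -> 7 lines: zruvc nicny nxq zizxb ucb pfgi qawzg
Hunk 6: at line 1 remove [nxq,zizxb,ucb] add [hbvc,ojhvi,rpx] -> 7 lines: zruvc nicny hbvc ojhvi rpx pfgi qawzg
Final line 2: nicny

Answer: nicny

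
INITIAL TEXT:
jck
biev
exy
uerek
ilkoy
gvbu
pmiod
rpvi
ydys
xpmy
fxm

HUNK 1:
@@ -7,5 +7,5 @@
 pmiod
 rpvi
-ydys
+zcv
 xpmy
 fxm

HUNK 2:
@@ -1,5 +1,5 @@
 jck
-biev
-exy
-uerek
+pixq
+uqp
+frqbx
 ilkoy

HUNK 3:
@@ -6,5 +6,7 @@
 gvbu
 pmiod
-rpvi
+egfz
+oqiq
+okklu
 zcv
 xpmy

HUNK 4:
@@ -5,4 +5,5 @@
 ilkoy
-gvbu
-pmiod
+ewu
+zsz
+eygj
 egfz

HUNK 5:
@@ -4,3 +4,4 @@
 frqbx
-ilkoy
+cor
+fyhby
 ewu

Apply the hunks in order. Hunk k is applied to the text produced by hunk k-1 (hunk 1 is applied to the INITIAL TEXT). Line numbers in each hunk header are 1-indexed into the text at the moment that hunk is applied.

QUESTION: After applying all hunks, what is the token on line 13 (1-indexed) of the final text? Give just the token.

Hunk 1: at line 7 remove [ydys] add [zcv] -> 11 lines: jck biev exy uerek ilkoy gvbu pmiod rpvi zcv xpmy fxm
Hunk 2: at line 1 remove [biev,exy,uerek] add [pixq,uqp,frqbx] -> 11 lines: jck pixq uqp frqbx ilkoy gvbu pmiod rpvi zcv xpmy fxm
Hunk 3: at line 6 remove [rpvi] add [egfz,oqiq,okklu] -> 13 lines: jck pixq uqp frqbx ilkoy gvbu pmiod egfz oqiq okklu zcv xpmy fxm
Hunk 4: at line 5 remove [gvbu,pmiod] add [ewu,zsz,eygj] -> 14 lines: jck pixq uqp frqbx ilkoy ewu zsz eygj egfz oqiq okklu zcv xpmy fxm
Hunk 5: at line 4 remove [ilkoy] add [cor,fyhby] -> 15 lines: jck pixq uqp frqbx cor fyhby ewu zsz eygj egfz oqiq okklu zcv xpmy fxm
Final line 13: zcv

Answer: zcv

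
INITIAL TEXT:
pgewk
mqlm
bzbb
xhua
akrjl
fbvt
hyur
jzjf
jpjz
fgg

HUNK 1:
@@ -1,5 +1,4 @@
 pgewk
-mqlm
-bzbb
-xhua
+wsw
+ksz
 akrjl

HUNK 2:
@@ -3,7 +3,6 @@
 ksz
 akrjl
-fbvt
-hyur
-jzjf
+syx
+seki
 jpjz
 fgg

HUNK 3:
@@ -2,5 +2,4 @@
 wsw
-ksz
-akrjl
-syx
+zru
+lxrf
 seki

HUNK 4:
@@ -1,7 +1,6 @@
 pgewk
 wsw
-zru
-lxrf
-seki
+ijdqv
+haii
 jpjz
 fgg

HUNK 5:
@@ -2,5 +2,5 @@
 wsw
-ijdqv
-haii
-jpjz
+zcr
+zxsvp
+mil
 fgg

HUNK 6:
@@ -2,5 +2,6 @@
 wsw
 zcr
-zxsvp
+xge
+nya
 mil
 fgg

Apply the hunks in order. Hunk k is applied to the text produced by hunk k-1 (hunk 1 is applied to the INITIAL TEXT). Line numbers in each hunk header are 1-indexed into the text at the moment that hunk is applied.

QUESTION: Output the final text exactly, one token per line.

Hunk 1: at line 1 remove [mqlm,bzbb,xhua] add [wsw,ksz] -> 9 lines: pgewk wsw ksz akrjl fbvt hyur jzjf jpjz fgg
Hunk 2: at line 3 remove [fbvt,hyur,jzjf] add [syx,seki] -> 8 lines: pgewk wsw ksz akrjl syx seki jpjz fgg
Hunk 3: at line 2 remove [ksz,akrjl,syx] add [zru,lxrf] -> 7 lines: pgewk wsw zru lxrf seki jpjz fgg
Hunk 4: at line 1 remove [zru,lxrf,seki] add [ijdqv,haii] -> 6 lines: pgewk wsw ijdqv haii jpjz fgg
Hunk 5: at line 2 remove [ijdqv,haii,jpjz] add [zcr,zxsvp,mil] -> 6 lines: pgewk wsw zcr zxsvp mil fgg
Hunk 6: at line 2 remove [zxsvp] add [xge,nya] -> 7 lines: pgewk wsw zcr xge nya mil fgg

Answer: pgewk
wsw
zcr
xge
nya
mil
fgg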